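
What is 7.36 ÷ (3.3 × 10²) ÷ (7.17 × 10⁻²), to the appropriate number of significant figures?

7.36 ÷ (3.3 × 10²) ÷ (7.17 × 10⁻²) = 0.311060394742…
Multiplication/division keeps the fewest significant figures: 7.36 → 3 s.f., 3.3 × 10² → 2 s.f., 7.17 × 10⁻² → 3 s.f.; limit is 2.
Rounded to 2 significant figures: 0.31.

0.31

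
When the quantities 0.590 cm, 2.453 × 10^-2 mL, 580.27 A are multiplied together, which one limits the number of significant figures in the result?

0.590 cm → 3 s.f.; 2.453 × 10^-2 mL → 4 s.f.; 580.27 A → 5 s.f.
The fewest is 3 significant figures, from 0.590 cm.

0.590 cm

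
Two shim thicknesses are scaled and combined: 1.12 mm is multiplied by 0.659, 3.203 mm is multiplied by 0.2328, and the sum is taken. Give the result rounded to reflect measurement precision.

1.12 × 0.659 = 0.73808 → 0.738 mm (3 s.f., last digit at the 10^-3 place).
3.203 × 0.2328 = 0.7456584 → 0.7457 mm (4 s.f., last digit at the 10^-4 place).
Sum: 1.4837384 mm; keep the coarser place, 10^-3.
Result: 1.484 mm.

1.484 mm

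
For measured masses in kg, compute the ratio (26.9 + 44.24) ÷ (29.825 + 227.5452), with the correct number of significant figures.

26.9 + 44.24 = 71.14, limited to 1 d.p. → 3 s.f.; 29.825 + 227.5452 = 257.3702, limited to 3 d.p. → 6 s.f.
Carrying full precision, 71.14 ÷ 257.3702 = 0.276411177362…; keep min(3, 6) = 3 s.f.
Rounded to 3 significant figures: 0.276.

0.276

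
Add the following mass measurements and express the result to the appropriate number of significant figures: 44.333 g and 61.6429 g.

105.976 g

44.333 g + 61.6429 g = 105.9759 g.
Addition/subtraction keeps the fewest decimal places: 44.333 → 3 decimal places, 61.6429 → 4 decimal places; limit is 3.
Rounded to 3 decimal places: 105.976 g.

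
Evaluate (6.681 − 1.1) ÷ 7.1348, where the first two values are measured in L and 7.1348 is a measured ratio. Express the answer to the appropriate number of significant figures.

6.681 L − 1.1 L = 5.581 L; the difference is limited to 1 decimal place (2 s.f.).
Carrying full precision, 5.581 ÷ 7.1348 = 0.782222346807… L; 7.1348 has 5 s.f., so the result keeps min(2, 5) = 2 s.f.
Rounded to 2 significant figures: 7.8 × 10⁻¹ L.

7.8 × 10⁻¹ L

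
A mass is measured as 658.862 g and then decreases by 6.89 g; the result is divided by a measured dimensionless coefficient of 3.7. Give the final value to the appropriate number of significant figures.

1.8 × 10^2 g

658.862 g − 6.89 g = 651.972 g; the difference is limited to 2 decimal places (5 s.f.).
Carrying full precision, 651.972 ÷ 3.7 = 176.208648649… g; 3.7 has 2 s.f., so the result keeps min(5, 2) = 2 s.f.
Rounded to 2 significant figures: 1.8 × 10^2 g.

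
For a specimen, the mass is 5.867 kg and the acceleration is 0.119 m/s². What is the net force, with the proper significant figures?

6.98 × 10⁻¹ N

net force = 5.867 kg × 0.119 m/s² = 0.698173 N.
5.867 has 4 significant figures; 0.119 has 3.
Division/multiplication keeps the fewest: 3 significant figures.
Rounded: 6.98 × 10⁻¹ N.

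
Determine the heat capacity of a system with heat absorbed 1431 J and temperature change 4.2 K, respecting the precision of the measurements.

heat capacity = 1431 J ÷ 4.2 K = 340.714285714… J/K.
1431 has 4 significant figures; 4.2 has 2.
Division/multiplication keeps the fewest: 2 significant figures.
Rounded: 3.4 × 10^2 J/K.

3.4 × 10^2 J/K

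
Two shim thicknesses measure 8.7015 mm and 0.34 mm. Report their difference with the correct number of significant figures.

8.36 mm

8.7015 mm − 0.34 mm = 8.3615 mm.
Addition/subtraction keeps the fewest decimal places: 8.7015 → 4 decimal places, 0.34 → 2 decimal places; limit is 2.
Rounded to 2 decimal places: 8.36 mm.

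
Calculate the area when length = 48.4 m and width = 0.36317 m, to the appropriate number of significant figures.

17.6 m²

area = 48.4 m × 0.36317 m = 17.577428 m².
48.4 has 3 significant figures; 0.36317 has 5.
Division/multiplication keeps the fewest: 3 significant figures.
Rounded: 17.6 m².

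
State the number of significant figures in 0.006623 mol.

4

0.006623: leading zeros are not significant.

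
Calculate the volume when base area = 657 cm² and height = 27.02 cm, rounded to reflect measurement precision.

volume = 657 cm² × 27.02 cm = 17752.14 cm³.
657 has 3 significant figures; 27.02 has 4.
Division/multiplication keeps the fewest: 3 significant figures.
Rounded: 1.78 × 10^4 cm³.

1.78 × 10^4 cm³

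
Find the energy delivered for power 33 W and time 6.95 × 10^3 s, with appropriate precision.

energy delivered = 33 W × 6.95 × 10^3 s = 229350 J.
33 has 2 significant figures; 6.95 × 10^3 has 3.
Division/multiplication keeps the fewest: 2 significant figures.
Rounded: 2.3 × 10^5 J.

2.3 × 10^5 J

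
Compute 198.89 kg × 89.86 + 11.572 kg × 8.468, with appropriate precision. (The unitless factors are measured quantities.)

198.89 × 89.86 = 17872.2554 → 1.787 × 10⁴ kg (4 s.f., last digit at the 10^1 place).
11.572 × 8.468 = 97.991696 → 97.99 kg (4 s.f., last digit at the 10^-2 place).
Sum: 17970.247096 kg; keep the coarser place, 10^1.
Result: 1.797 × 10⁴ kg.

1.797 × 10⁴ kg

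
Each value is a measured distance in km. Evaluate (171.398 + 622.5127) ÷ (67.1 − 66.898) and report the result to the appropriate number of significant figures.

4 × 10^3

171.398 + 622.5127 = 793.9107, limited to 3 d.p. → 6 s.f.; 67.1 − 66.898 = 0.202, limited to 1 d.p. → 1 s.f.
Carrying full precision, 793.9107 ÷ 0.202 = 3930.2509901…; keep min(6, 1) = 1 s.f.
Rounded to 1 significant figure: 4 × 10^3.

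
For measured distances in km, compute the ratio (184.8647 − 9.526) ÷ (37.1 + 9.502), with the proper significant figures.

184.8647 − 9.526 = 175.3387, limited to 3 d.p. → 6 s.f.; 37.1 + 9.502 = 46.602, limited to 1 d.p. → 3 s.f.
Carrying full precision, 175.3387 ÷ 46.602 = 3.76247156774…; keep min(6, 3) = 3 s.f.
Rounded to 3 significant figures: 3.76.

3.76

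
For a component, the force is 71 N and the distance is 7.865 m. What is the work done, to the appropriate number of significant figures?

work done = 71 N × 7.865 m = 558.415 J.
71 has 2 significant figures; 7.865 has 4.
Division/multiplication keeps the fewest: 2 significant figures.
Rounded: 5.6 × 10^2 J.

5.6 × 10^2 J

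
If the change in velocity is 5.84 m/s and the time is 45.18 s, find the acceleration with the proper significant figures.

acceleration = 5.84 m/s ÷ 45.18 s = 0.129260734838… m/s².
5.84 has 3 significant figures; 45.18 has 4.
Division/multiplication keeps the fewest: 3 significant figures.
Rounded: 0.129 m/s².

0.129 m/s²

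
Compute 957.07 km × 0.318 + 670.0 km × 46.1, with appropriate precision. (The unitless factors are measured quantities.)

3.12 × 10^4 km

957.07 × 0.318 = 304.34826 → 304 km (3 s.f., last digit at the 10^0 place).
670.0 × 46.1 = 30887 → 3.09 × 10^4 km (3 s.f., last digit at the 10^2 place).
Sum: 31191.34826 km; keep the coarser place, 10^2.
Result: 3.12 × 10^4 km.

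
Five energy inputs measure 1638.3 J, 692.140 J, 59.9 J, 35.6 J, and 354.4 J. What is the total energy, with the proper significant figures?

2780.3 J

1638.3 J + 692.140 J + 59.9 J + 35.6 J + 354.4 J = 2780.340 J.
Addition/subtraction keeps the fewest decimal places: 1638.3 → 1 decimal place, 692.140 → 3 decimal places, 59.9 → 1 decimal place, 35.6 → 1 decimal place, 354.4 → 1 decimal place; limit is 1.
Rounded to 1 decimal place: 2780.3 J.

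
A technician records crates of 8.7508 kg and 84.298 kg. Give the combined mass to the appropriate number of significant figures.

93.049 kg

8.7508 kg + 84.298 kg = 93.0488 kg.
Addition/subtraction keeps the fewest decimal places: 8.7508 → 4 decimal places, 84.298 → 3 decimal places; limit is 3.
Rounded to 3 decimal places: 93.049 kg.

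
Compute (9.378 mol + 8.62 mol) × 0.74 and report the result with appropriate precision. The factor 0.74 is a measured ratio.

13 mol

9.378 mol + 8.62 mol = 17.998 mol; the sum is limited to 2 decimal places (4 s.f.).
Carrying full precision, 17.998 × 0.74 = 13.31852 mol; 0.74 has 2 s.f., so the result keeps min(4, 2) = 2 s.f.
Rounded to 2 significant figures: 13 mol.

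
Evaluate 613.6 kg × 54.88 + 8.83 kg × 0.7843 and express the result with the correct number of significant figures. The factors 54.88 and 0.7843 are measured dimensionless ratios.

613.6 × 54.88 = 33674.368 → 3.367 × 10^4 kg (4 s.f., last digit at the 10^1 place).
8.83 × 0.7843 = 6.925369 → 6.93 kg (3 s.f., last digit at the 10^-2 place).
Sum: 33681.293369 kg; keep the coarser place, 10^1.
Result: 3.368 × 10^4 kg.

3.368 × 10^4 kg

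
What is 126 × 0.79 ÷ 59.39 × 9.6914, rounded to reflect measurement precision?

16

126 × 0.79 ÷ 59.39 × 9.6914 = 16.2431715104…
Multiplication/division keeps the fewest significant figures: 126 → 3 s.f., 0.79 → 2 s.f., 59.39 → 4 s.f., 9.6914 → 5 s.f.; limit is 2.
Rounded to 2 significant figures: 16.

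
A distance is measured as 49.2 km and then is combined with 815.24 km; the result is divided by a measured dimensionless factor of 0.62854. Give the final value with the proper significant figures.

49.2 km + 815.24 km = 864.44 km; the sum is limited to 1 decimal place (4 s.f.).
Carrying full precision, 864.44 ÷ 0.62854 = 1375.31422026… km; 0.62854 has 5 s.f., so the result keeps min(4, 5) = 4 s.f.
Rounded to 4 significant figures: 1375 km.

1375 km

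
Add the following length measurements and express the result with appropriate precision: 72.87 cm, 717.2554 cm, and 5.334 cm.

72.87 cm + 717.2554 cm + 5.334 cm = 795.4594 cm.
Addition/subtraction keeps the fewest decimal places: 72.87 → 2 decimal places, 717.2554 → 4 decimal places, 5.334 → 3 decimal places; limit is 2.
Rounded to 2 decimal places: 795.46 cm.

795.46 cm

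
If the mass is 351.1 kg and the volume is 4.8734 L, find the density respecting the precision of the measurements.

72.04 kg/L

density = 351.1 kg ÷ 4.8734 L = 72.0441580827… kg/L.
351.1 has 4 significant figures; 4.8734 has 5.
Division/multiplication keeps the fewest: 4 significant figures.
Rounded: 72.04 kg/L.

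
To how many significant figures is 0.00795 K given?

0.00795: leading zeros are not significant.

3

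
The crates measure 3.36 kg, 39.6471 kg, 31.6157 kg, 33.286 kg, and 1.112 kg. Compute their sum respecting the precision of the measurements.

109.02 kg

3.36 kg + 39.6471 kg + 31.6157 kg + 33.286 kg + 1.112 kg = 109.0208 kg.
Addition/subtraction keeps the fewest decimal places: 3.36 → 2 decimal places, 39.6471 → 4 decimal places, 31.6157 → 4 decimal places, 33.286 → 3 decimal places, 1.112 → 3 decimal places; limit is 2.
Rounded to 2 decimal places: 109.02 kg.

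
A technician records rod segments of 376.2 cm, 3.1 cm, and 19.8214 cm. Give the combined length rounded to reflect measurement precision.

376.2 cm + 3.1 cm + 19.8214 cm = 399.1214 cm.
Addition/subtraction keeps the fewest decimal places: 376.2 → 1 decimal place, 3.1 → 1 decimal place, 19.8214 → 4 decimal places; limit is 1.
Rounded to 1 decimal place: 399.1 cm.

399.1 cm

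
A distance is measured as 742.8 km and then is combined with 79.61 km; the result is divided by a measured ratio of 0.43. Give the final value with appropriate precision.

742.8 km + 79.61 km = 822.41 km; the sum is limited to 1 decimal place (4 s.f.).
Carrying full precision, 822.41 ÷ 0.43 = 1912.58139535… km; 0.43 has 2 s.f., so the result keeps min(4, 2) = 2 s.f.
Rounded to 2 significant figures: 1.9 × 10^3 km.

1.9 × 10^3 km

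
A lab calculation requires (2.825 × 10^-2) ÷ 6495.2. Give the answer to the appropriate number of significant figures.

(2.825 × 10^-2) ÷ 6495.2 = 0.00000434936568543…
Multiplication/division keeps the fewest significant figures: 2.825 × 10^-2 → 4 s.f., 6495.2 → 5 s.f.; limit is 4.
Rounded to 4 significant figures: 4.349 × 10^-6.

4.349 × 10^-6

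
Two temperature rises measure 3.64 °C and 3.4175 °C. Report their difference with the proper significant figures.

0.22 °C

3.64 °C − 3.4175 °C = 0.2225 °C.
Addition/subtraction keeps the fewest decimal places: 3.64 → 2 decimal places, 3.4175 → 4 decimal places; limit is 2.
Rounded to 2 decimal places: 0.22 °C.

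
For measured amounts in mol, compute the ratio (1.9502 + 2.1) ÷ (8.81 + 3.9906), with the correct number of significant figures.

1.9502 + 2.1 = 4.0502, limited to 1 d.p. → 2 s.f.; 8.81 + 3.9906 = 12.8006, limited to 2 d.p. → 4 s.f.
Carrying full precision, 4.0502 ÷ 12.8006 = 0.31640704342…; keep min(2, 4) = 2 s.f.
Rounded to 2 significant figures: 0.32.

0.32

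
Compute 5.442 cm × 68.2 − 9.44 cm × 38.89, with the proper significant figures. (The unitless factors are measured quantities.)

4 cm

5.442 × 68.2 = 371.1444 → 371 cm (3 s.f., last digit at the 10^0 place).
9.44 × 38.89 = 367.1216 → 367 cm (3 s.f., last digit at the 10^0 place).
Difference: 4.0228 cm; keep the coarser place, 10^0.
Result: 4 cm.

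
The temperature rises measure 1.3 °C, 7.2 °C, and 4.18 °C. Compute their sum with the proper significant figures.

1.3 °C + 7.2 °C + 4.18 °C = 12.68 °C.
Addition/subtraction keeps the fewest decimal places: 1.3 → 1 decimal place, 7.2 → 1 decimal place, 4.18 → 2 decimal places; limit is 1.
Rounded to 1 decimal place: 12.7 °C.

12.7 °C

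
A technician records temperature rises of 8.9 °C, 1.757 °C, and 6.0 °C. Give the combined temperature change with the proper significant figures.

16.7 °C

8.9 °C + 1.757 °C + 6.0 °C = 16.657 °C.
Addition/subtraction keeps the fewest decimal places: 8.9 → 1 decimal place, 1.757 → 3 decimal places, 6.0 → 1 decimal place; limit is 1.
Rounded to 1 decimal place: 16.7 °C.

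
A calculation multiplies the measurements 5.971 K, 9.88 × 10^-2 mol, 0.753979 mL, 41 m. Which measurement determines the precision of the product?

41 m

5.971 K → 4 s.f.; 9.88 × 10^-2 mol → 3 s.f.; 0.753979 mL → 6 s.f.; 41 m → 2 s.f.
The fewest is 2 significant figures, from 41 m.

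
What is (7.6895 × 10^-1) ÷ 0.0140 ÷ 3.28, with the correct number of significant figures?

16.7

(7.6895 × 10^-1) ÷ 0.0140 ÷ 3.28 = 16.7454268293…
Multiplication/division keeps the fewest significant figures: 7.6895 × 10^-1 → 5 s.f., 0.0140 → 3 s.f., 3.28 → 3 s.f.; limit is 3.
Rounded to 3 significant figures: 16.7.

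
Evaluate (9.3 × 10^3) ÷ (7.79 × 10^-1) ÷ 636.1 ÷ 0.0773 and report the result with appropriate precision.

(9.3 × 10^3) ÷ (7.79 × 10^-1) ÷ 636.1 ÷ 0.0773 = 242.795482207…
Multiplication/division keeps the fewest significant figures: 9.3 × 10^3 → 2 s.f., 7.79 × 10^-1 → 3 s.f., 636.1 → 4 s.f., 0.0773 → 3 s.f.; limit is 2.
Rounded to 2 significant figures: 2.4 × 10^2.

2.4 × 10^2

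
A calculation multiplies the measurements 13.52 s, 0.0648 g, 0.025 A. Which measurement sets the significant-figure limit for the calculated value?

0.025 A

13.52 s → 4 s.f.; 0.0648 g → 3 s.f.; 0.025 A → 2 s.f.
The fewest is 2 significant figures, from 0.025 A.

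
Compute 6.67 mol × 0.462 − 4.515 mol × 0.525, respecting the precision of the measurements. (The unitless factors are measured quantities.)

0.71 mol

6.67 × 0.462 = 3.08154 → 3.08 mol (3 s.f., last digit at the 10^-2 place).
4.515 × 0.525 = 2.370375 → 2.37 mol (3 s.f., last digit at the 10^-2 place).
Difference: 0.711165 mol; keep the coarser place, 10^-2.
Result: 0.71 mol.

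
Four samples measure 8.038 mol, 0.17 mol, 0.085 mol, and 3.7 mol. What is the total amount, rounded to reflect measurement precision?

8.038 mol + 0.17 mol + 0.085 mol + 3.7 mol = 11.993 mol.
Addition/subtraction keeps the fewest decimal places: 8.038 → 3 decimal places, 0.17 → 2 decimal places, 0.085 → 3 decimal places, 3.7 → 1 decimal place; limit is 1.
Rounded to 1 decimal place: 12.0 mol.

12.0 mol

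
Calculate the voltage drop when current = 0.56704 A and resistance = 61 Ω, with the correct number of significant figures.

voltage drop = 0.56704 A × 61 Ω = 34.58944 V.
0.56704 has 5 significant figures; 61 has 2.
Division/multiplication keeps the fewest: 2 significant figures.
Rounded: 35 V.

35 V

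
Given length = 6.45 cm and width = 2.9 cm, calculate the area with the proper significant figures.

area = 6.45 cm × 2.9 cm = 18.705 cm².
6.45 has 3 significant figures; 2.9 has 2.
Division/multiplication keeps the fewest: 2 significant figures.
Rounded: 19 cm².

19 cm²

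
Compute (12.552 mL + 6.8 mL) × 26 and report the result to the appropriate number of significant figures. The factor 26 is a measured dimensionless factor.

5.0 × 10^2 mL

12.552 mL + 6.8 mL = 19.352 mL; the sum is limited to 1 decimal place (3 s.f.).
Carrying full precision, 19.352 × 26 = 503.152 mL; 26 has 2 s.f., so the result keeps min(3, 2) = 2 s.f.
Rounded to 2 significant figures: 5.0 × 10^2 mL.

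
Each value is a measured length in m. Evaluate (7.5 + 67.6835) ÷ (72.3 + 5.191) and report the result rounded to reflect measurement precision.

7.5 + 67.6835 = 75.1835, limited to 1 d.p. → 3 s.f.; 72.3 + 5.191 = 77.491, limited to 1 d.p. → 3 s.f.
Carrying full precision, 75.1835 ÷ 77.491 = 0.970222348402…; keep min(3, 3) = 3 s.f.
Rounded to 3 significant figures: 0.970.

0.970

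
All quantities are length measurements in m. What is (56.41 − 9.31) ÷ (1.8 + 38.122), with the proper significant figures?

1.18

56.41 − 9.31 = 47.10, limited to 2 d.p. → 4 s.f.; 1.8 + 38.122 = 39.922, limited to 1 d.p. → 3 s.f.
Carrying full precision, 47.10 ÷ 39.922 = 1.17980061119…; keep min(4, 3) = 3 s.f.
Rounded to 3 significant figures: 1.18.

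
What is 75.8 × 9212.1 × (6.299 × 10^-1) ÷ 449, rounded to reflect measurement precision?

9.80 × 10^2

75.8 × 9212.1 × (6.299 × 10^-1) ÷ 449 = 979.609789938…
Multiplication/division keeps the fewest significant figures: 75.8 → 3 s.f., 9212.1 → 5 s.f., 6.299 × 10^-1 → 4 s.f., 449 → 3 s.f.; limit is 3.
Rounded to 3 significant figures: 9.80 × 10^2.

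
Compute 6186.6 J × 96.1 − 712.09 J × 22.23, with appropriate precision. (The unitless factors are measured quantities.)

6186.6 × 96.1 = 594532.26 → 5.95 × 10⁵ J (3 s.f., last digit at the 10^3 place).
712.09 × 22.23 = 15829.7607 → 1.583 × 10⁴ J (4 s.f., last digit at the 10^1 place).
Difference: 578702.4993 J; keep the coarser place, 10^3.
Result: 5.79 × 10⁵ J.

5.79 × 10⁵ J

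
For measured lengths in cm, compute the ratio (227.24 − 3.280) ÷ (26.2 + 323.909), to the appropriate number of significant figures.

0.6397

227.24 − 3.280 = 223.960, limited to 2 d.p. → 5 s.f.; 26.2 + 323.909 = 350.109, limited to 1 d.p. → 4 s.f.
Carrying full precision, 223.960 ÷ 350.109 = 0.639686497634…; keep min(5, 4) = 4 s.f.
Rounded to 4 significant figures: 0.6397.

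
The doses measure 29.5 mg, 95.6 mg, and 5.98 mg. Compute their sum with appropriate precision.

29.5 mg + 95.6 mg + 5.98 mg = 131.08 mg.
Addition/subtraction keeps the fewest decimal places: 29.5 → 1 decimal place, 95.6 → 1 decimal place, 5.98 → 2 decimal places; limit is 1.
Rounded to 1 decimal place: 131.1 mg.

131.1 mg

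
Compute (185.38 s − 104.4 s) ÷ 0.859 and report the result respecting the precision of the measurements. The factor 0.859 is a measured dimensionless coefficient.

94.3 s

185.38 s − 104.4 s = 80.98 s; the difference is limited to 1 decimal place (3 s.f.).
Carrying full precision, 80.98 ÷ 0.859 = 94.2724097788… s; 0.859 has 3 s.f., so the result keeps min(3, 3) = 3 s.f.
Rounded to 3 significant figures: 94.3 s.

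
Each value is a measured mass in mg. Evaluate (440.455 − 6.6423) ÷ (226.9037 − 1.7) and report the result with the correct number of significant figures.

440.455 − 6.6423 = 433.8127, limited to 3 d.p. → 6 s.f.; 226.9037 − 1.7 = 225.2037, limited to 1 d.p. → 4 s.f.
Carrying full precision, 433.8127 ÷ 225.2037 = 1.92631248954…; keep min(6, 4) = 4 s.f.
Rounded to 4 significant figures: 1.926.

1.926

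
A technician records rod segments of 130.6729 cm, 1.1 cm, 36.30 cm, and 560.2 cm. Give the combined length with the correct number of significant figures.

7.283 × 10² cm

130.6729 cm + 1.1 cm + 36.30 cm + 560.2 cm = 728.2729 cm.
Addition/subtraction keeps the fewest decimal places: 130.6729 → 4 decimal places, 1.1 → 1 decimal place, 36.30 → 2 decimal places, 560.2 → 1 decimal place; limit is 1.
Rounded to 1 decimal place: 7.283 × 10² cm.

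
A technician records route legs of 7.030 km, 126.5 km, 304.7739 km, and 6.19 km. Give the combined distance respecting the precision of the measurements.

444.5 km

7.030 km + 126.5 km + 304.7739 km + 6.19 km = 444.4939 km.
Addition/subtraction keeps the fewest decimal places: 7.030 → 3 decimal places, 126.5 → 1 decimal place, 304.7739 → 4 decimal places, 6.19 → 2 decimal places; limit is 1.
Rounded to 1 decimal place: 444.5 km.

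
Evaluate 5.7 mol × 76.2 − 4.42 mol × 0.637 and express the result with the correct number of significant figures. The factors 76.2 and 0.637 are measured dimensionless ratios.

4.3 × 10^2 mol

5.7 × 76.2 = 434.34 → 4.3 × 10^2 mol (2 s.f., last digit at the 10^1 place).
4.42 × 0.637 = 2.81554 → 2.82 mol (3 s.f., last digit at the 10^-2 place).
Difference: 431.52446 mol; keep the coarser place, 10^1.
Result: 4.3 × 10^2 mol.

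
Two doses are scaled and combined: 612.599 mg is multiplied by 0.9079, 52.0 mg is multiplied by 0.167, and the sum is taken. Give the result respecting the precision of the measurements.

612.599 × 0.9079 = 556.1786321 → 556.2 mg (4 s.f., last digit at the 10^-1 place).
52.0 × 0.167 = 8.684 → 8.68 mg (3 s.f., last digit at the 10^-2 place).
Sum: 564.8626321 mg; keep the coarser place, 10^-1.
Result: 5.649 × 10^2 mg.

5.649 × 10^2 mg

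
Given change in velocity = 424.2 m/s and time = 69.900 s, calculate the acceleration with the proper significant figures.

acceleration = 424.2 m/s ÷ 69.900 s = 6.0686695279… m/s².
424.2 has 4 significant figures; 69.900 has 5.
Division/multiplication keeps the fewest: 4 significant figures.
Rounded: 6.069 m/s².

6.069 m/s²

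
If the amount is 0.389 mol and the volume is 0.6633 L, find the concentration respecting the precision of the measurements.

0.586 mol/L

concentration = 0.389 mol ÷ 0.6633 L = 0.586461631238… mol/L.
0.389 has 3 significant figures; 0.6633 has 4.
Division/multiplication keeps the fewest: 3 significant figures.
Rounded: 0.586 mol/L.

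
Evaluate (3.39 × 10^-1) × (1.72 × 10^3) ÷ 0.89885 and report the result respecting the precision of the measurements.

649

(3.39 × 10^-1) × (1.72 × 10^3) ÷ 0.89885 = 648.695555432…
Multiplication/division keeps the fewest significant figures: 3.39 × 10^-1 → 3 s.f., 1.72 × 10^3 → 3 s.f., 0.89885 → 5 s.f.; limit is 3.
Rounded to 3 significant figures: 649.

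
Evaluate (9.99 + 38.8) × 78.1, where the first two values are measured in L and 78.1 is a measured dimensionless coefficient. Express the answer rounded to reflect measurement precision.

3.81 × 10^3 L

9.99 L + 38.8 L = 48.79 L; the sum is limited to 1 decimal place (3 s.f.).
Carrying full precision, 48.79 × 78.1 = 3810.499 L; 78.1 has 3 s.f., so the result keeps min(3, 3) = 3 s.f.
Rounded to 3 significant figures: 3.81 × 10^3 L.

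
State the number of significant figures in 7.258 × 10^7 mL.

4

7.258 × 10^7: in scientific notation every digit of the coefficient is significant.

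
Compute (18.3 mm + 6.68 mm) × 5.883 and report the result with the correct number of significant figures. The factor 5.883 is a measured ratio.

18.3 mm + 6.68 mm = 24.98 mm; the sum is limited to 1 decimal place (3 s.f.).
Carrying full precision, 24.98 × 5.883 = 146.95734 mm; 5.883 has 4 s.f., so the result keeps min(3, 4) = 3 s.f.
Rounded to 3 significant figures: 147 mm.

147 mm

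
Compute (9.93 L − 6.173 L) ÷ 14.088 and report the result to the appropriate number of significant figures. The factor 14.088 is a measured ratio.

0.267 L

9.93 L − 6.173 L = 3.757 L; the difference is limited to 2 decimal places (3 s.f.).
Carrying full precision, 3.757 ÷ 14.088 = 0.266680863146… L; 14.088 has 5 s.f., so the result keeps min(3, 5) = 3 s.f.
Rounded to 3 significant figures: 0.267 L.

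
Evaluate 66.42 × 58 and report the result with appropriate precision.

3.9 × 10³

66.42 × 58 = 3852.36
Multiplication/division keeps the fewest significant figures: 66.42 → 4 s.f., 58 → 2 s.f.; limit is 2.
Rounded to 2 significant figures: 3.9 × 10³.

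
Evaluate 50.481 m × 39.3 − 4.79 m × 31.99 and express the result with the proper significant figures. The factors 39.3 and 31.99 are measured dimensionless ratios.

50.481 × 39.3 = 1983.9033 → 1.98 × 10^3 m (3 s.f., last digit at the 10^1 place).
4.79 × 31.99 = 153.2321 → 1.53 × 10^2 m (3 s.f., last digit at the 10^0 place).
Difference: 1830.6712 m; keep the coarser place, 10^1.
Result: 1.83 × 10^3 m.

1.83 × 10^3 m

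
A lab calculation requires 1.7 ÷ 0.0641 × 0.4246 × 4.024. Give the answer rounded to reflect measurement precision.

1.7 ÷ 0.0641 × 0.4246 × 4.024 = 45.3136299532…
Multiplication/division keeps the fewest significant figures: 1.7 → 2 s.f., 0.0641 → 3 s.f., 0.4246 → 4 s.f., 4.024 → 4 s.f.; limit is 2.
Rounded to 2 significant figures: 45.

45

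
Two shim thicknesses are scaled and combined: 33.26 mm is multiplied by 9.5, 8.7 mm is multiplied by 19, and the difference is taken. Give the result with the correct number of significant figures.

33.26 × 9.5 = 315.97 → 3.2 × 10² mm (2 s.f., last digit at the 10^1 place).
8.7 × 19 = 165.3 → 1.7 × 10² mm (2 s.f., last digit at the 10^1 place).
Difference: 150.67 mm; keep the coarser place, 10^1.
Result: 1.5 × 10² mm.

1.5 × 10² mm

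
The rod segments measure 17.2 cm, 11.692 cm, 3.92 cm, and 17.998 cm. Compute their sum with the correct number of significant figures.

50.8 cm

17.2 cm + 11.692 cm + 3.92 cm + 17.998 cm = 50.810 cm.
Addition/subtraction keeps the fewest decimal places: 17.2 → 1 decimal place, 11.692 → 3 decimal places, 3.92 → 2 decimal places, 17.998 → 3 decimal places; limit is 1.
Rounded to 1 decimal place: 50.8 cm.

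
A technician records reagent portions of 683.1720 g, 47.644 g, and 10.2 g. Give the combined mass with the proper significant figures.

7.410 × 10^2 g

683.1720 g + 47.644 g + 10.2 g = 741.0160 g.
Addition/subtraction keeps the fewest decimal places: 683.1720 → 4 decimal places, 47.644 → 3 decimal places, 10.2 → 1 decimal place; limit is 1.
Rounded to 1 decimal place: 7.410 × 10^2 g.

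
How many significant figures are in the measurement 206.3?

4

206.3: zeros between nonzero digits are significant.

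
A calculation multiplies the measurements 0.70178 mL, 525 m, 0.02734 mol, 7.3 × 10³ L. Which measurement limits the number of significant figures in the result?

7.3 × 10³ L

0.70178 mL → 5 s.f.; 525 m → 3 s.f.; 0.02734 mol → 4 s.f.; 7.3 × 10³ L → 2 s.f.
The fewest is 2 significant figures, from 7.3 × 10³ L.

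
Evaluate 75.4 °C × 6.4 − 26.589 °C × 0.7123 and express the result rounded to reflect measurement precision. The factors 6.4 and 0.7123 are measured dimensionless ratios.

75.4 × 6.4 = 482.56 → 4.8 × 10² °C (2 s.f., last digit at the 10^1 place).
26.589 × 0.7123 = 18.9393447 → 18.94 °C (4 s.f., last digit at the 10^-2 place).
Difference: 463.6206553 °C; keep the coarser place, 10^1.
Result: 4.6 × 10² °C.

4.6 × 10² °C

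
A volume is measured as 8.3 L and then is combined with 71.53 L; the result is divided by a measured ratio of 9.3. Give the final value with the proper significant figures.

8.6 L

8.3 L + 71.53 L = 79.83 L; the sum is limited to 1 decimal place (3 s.f.).
Carrying full precision, 79.83 ÷ 9.3 = 8.58387096774… L; 9.3 has 2 s.f., so the result keeps min(3, 2) = 2 s.f.
Rounded to 2 significant figures: 8.6 L.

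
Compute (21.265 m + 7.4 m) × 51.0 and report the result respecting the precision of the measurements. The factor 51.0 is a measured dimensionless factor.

1.46 × 10^3 m

21.265 m + 7.4 m = 28.665 m; the sum is limited to 1 decimal place (3 s.f.).
Carrying full precision, 28.665 × 51.0 = 1461.915 m; 51.0 has 3 s.f., so the result keeps min(3, 3) = 3 s.f.
Rounded to 3 significant figures: 1.46 × 10^3 m.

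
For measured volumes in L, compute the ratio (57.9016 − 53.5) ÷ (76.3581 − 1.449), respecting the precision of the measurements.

0.059

57.9016 − 53.5 = 4.4016, limited to 1 d.p. → 2 s.f.; 76.3581 − 1.449 = 74.9091, limited to 3 d.p. → 5 s.f.
Carrying full precision, 4.4016 ÷ 74.9091 = 0.05875921617…; keep min(2, 5) = 2 s.f.
Rounded to 2 significant figures: 0.059.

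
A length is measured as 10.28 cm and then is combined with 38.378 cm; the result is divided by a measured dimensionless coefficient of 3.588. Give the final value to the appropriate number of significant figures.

13.56 cm

10.28 cm + 38.378 cm = 48.658 cm; the sum is limited to 2 decimal places (4 s.f.).
Carrying full precision, 48.658 ÷ 3.588 = 13.5613154961… cm; 3.588 has 4 s.f., so the result keeps min(4, 4) = 4 s.f.
Rounded to 4 significant figures: 13.56 cm.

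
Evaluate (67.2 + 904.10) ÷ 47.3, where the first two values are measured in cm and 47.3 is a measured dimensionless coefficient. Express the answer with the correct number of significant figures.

20.5 cm

67.2 cm + 904.10 cm = 971.30 cm; the sum is limited to 1 decimal place (4 s.f.).
Carrying full precision, 971.30 ÷ 47.3 = 20.5348837209… cm; 47.3 has 3 s.f., so the result keeps min(4, 3) = 3 s.f.
Rounded to 3 significant figures: 20.5 cm.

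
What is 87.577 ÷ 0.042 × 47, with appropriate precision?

87.577 ÷ 0.042 × 47 = 98002.8333333…
Multiplication/division keeps the fewest significant figures: 87.577 → 5 s.f., 0.042 → 2 s.f., 47 → 2 s.f.; limit is 2.
Rounded to 2 significant figures: 9.8 × 10⁴.

9.8 × 10⁴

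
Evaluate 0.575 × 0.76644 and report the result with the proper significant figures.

0.575 × 0.76644 = 0.440703
Multiplication/division keeps the fewest significant figures: 0.575 → 3 s.f., 0.76644 → 5 s.f.; limit is 3.
Rounded to 3 significant figures: 0.441.

0.441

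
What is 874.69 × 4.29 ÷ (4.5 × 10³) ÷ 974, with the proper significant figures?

8.6 × 10⁻⁴

874.69 × 4.29 ÷ (4.5 × 10³) ÷ 974 = 0.000856130527036…
Multiplication/division keeps the fewest significant figures: 874.69 → 5 s.f., 4.29 → 3 s.f., 4.5 × 10³ → 2 s.f., 974 → 3 s.f.; limit is 2.
Rounded to 2 significant figures: 8.6 × 10⁻⁴.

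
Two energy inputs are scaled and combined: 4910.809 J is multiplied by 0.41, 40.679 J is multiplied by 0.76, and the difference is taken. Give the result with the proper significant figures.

2.0 × 10^3 J

4910.809 × 0.41 = 2013.43169 → 2.0 × 10^3 J (2 s.f., last digit at the 10^2 place).
40.679 × 0.76 = 30.91604 → 31 J (2 s.f., last digit at the 10^0 place).
Difference: 1982.51565 J; keep the coarser place, 10^2.
Result: 2.0 × 10^3 J.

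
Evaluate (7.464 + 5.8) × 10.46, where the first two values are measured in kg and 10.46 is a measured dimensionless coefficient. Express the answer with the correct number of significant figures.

139 kg

7.464 kg + 5.8 kg = 13.264 kg; the sum is limited to 1 decimal place (3 s.f.).
Carrying full precision, 13.264 × 10.46 = 138.74144 kg; 10.46 has 4 s.f., so the result keeps min(3, 4) = 3 s.f.
Rounded to 3 significant figures: 139 kg.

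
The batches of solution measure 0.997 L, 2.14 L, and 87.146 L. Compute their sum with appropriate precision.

90.28 L

0.997 L + 2.14 L + 87.146 L = 90.283 L.
Addition/subtraction keeps the fewest decimal places: 0.997 → 3 decimal places, 2.14 → 2 decimal places, 87.146 → 3 decimal places; limit is 2.
Rounded to 2 decimal places: 90.28 L.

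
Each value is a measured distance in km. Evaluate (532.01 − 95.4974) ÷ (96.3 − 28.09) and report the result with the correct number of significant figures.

6.40

532.01 − 95.4974 = 436.5126, limited to 2 d.p. → 5 s.f.; 96.3 − 28.09 = 68.21, limited to 1 d.p. → 3 s.f.
Carrying full precision, 436.5126 ÷ 68.21 = 6.39953965694…; keep min(5, 3) = 3 s.f.
Rounded to 3 significant figures: 6.40.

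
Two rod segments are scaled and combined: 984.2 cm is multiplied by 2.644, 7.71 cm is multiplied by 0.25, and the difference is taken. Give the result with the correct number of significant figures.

2600. cm

984.2 × 2.644 = 2602.2248 → 2602 cm (4 s.f., last digit at the 10^0 place).
7.71 × 0.25 = 1.9275 → 1.9 cm (2 s.f., last digit at the 10^-1 place).
Difference: 2600.2973 cm; keep the coarser place, 10^0.
Result: 2600. cm.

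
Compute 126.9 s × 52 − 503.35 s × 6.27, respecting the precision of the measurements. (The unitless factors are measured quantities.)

126.9 × 52 = 6598.8 → 6.6 × 10^3 s (2 s.f., last digit at the 10^2 place).
503.35 × 6.27 = 3156.0045 → 3.16 × 10^3 s (3 s.f., last digit at the 10^1 place).
Difference: 3442.7955 s; keep the coarser place, 10^2.
Result: 3.4 × 10^3 s.

3.4 × 10^3 s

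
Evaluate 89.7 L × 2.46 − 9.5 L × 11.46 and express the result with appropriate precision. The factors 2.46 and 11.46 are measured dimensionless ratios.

1.1 × 10² L

89.7 × 2.46 = 220.662 → 221 L (3 s.f., last digit at the 10^0 place).
9.5 × 11.46 = 108.87 → 1.1 × 10² L (2 s.f., last digit at the 10^1 place).
Difference: 111.792 L; keep the coarser place, 10^1.
Result: 1.1 × 10² L.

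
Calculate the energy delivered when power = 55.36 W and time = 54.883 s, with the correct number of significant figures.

energy delivered = 55.36 W × 54.883 s = 3038.32288 J.
55.36 has 4 significant figures; 54.883 has 5.
Division/multiplication keeps the fewest: 4 significant figures.
Rounded: 3038 J.

3038 J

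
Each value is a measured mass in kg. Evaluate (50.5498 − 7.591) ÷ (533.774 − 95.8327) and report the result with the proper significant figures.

0.098093

50.5498 − 7.591 = 42.9588, limited to 3 d.p. → 5 s.f.; 533.774 − 95.8327 = 437.9413, limited to 3 d.p. → 6 s.f.
Carrying full precision, 42.9588 ÷ 437.9413 = 0.0980925982546…; keep min(5, 6) = 5 s.f.
Rounded to 5 significant figures: 0.098093.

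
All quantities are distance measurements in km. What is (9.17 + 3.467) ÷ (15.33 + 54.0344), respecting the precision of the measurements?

0.1822

9.17 + 3.467 = 12.637, limited to 2 d.p. → 4 s.f.; 15.33 + 54.0344 = 69.3644, limited to 2 d.p. → 4 s.f.
Carrying full precision, 12.637 ÷ 69.3644 = 0.182182791172…; keep min(4, 4) = 4 s.f.
Rounded to 4 significant figures: 0.1822.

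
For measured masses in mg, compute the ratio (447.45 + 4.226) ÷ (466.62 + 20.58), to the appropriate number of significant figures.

447.45 + 4.226 = 451.676, limited to 2 d.p. → 5 s.f.; 466.62 + 20.58 = 487.20, limited to 2 d.p. → 5 s.f.
Carrying full precision, 451.676 ÷ 487.20 = 0.927085385878…; keep min(5, 5) = 5 s.f.
Rounded to 5 significant figures: 0.92709.

0.92709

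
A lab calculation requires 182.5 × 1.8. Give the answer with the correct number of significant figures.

182.5 × 1.8 = 328.5
Multiplication/division keeps the fewest significant figures: 182.5 → 4 s.f., 1.8 → 2 s.f.; limit is 2.
Rounded to 2 significant figures: 3.3 × 10².

3.3 × 10²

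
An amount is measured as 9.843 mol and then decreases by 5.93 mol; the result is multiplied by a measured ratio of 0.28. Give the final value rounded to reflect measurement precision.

1.1 mol

9.843 mol − 5.93 mol = 3.913 mol; the difference is limited to 2 decimal places (3 s.f.).
Carrying full precision, 3.913 × 0.28 = 1.09564 mol; 0.28 has 2 s.f., so the result keeps min(3, 2) = 2 s.f.
Rounded to 2 significant figures: 1.1 mol.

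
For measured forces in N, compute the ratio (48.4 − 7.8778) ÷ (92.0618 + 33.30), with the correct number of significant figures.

0.323

48.4 − 7.8778 = 40.5222, limited to 1 d.p. → 3 s.f.; 92.0618 + 33.30 = 125.3618, limited to 2 d.p. → 5 s.f.
Carrying full precision, 40.5222 ÷ 125.3618 = 0.323242008331…; keep min(3, 5) = 3 s.f.
Rounded to 3 significant figures: 0.323.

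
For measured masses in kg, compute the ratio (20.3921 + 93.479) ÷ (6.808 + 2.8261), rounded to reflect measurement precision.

20.3921 + 93.479 = 113.8711, limited to 3 d.p. → 6 s.f.; 6.808 + 2.8261 = 9.6341, limited to 3 d.p. → 4 s.f.
Carrying full precision, 113.8711 ÷ 9.6341 = 11.8195887525…; keep min(6, 4) = 4 s.f.
Rounded to 4 significant figures: 11.82.

11.82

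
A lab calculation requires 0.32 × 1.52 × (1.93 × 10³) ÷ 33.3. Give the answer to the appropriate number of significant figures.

0.32 × 1.52 × (1.93 × 10³) ÷ 33.3 = 28.1907507508…
Multiplication/division keeps the fewest significant figures: 0.32 → 2 s.f., 1.52 → 3 s.f., 1.93 × 10³ → 3 s.f., 33.3 → 3 s.f.; limit is 2.
Rounded to 2 significant figures: 28.

28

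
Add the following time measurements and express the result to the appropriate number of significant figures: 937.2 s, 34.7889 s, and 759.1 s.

937.2 s + 34.7889 s + 759.1 s = 1731.0889 s.
Addition/subtraction keeps the fewest decimal places: 937.2 → 1 decimal place, 34.7889 → 4 decimal places, 759.1 → 1 decimal place; limit is 1.
Rounded to 1 decimal place: 1.7311 × 10^3 s.

1.7311 × 10^3 s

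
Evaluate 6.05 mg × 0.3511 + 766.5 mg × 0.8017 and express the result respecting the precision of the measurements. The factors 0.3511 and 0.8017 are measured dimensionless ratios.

616.6 mg

6.05 × 0.3511 = 2.124155 → 2.12 mg (3 s.f., last digit at the 10^-2 place).
766.5 × 0.8017 = 614.50305 → 614.5 mg (4 s.f., last digit at the 10^-1 place).
Sum: 616.627205 mg; keep the coarser place, 10^-1.
Result: 616.6 mg.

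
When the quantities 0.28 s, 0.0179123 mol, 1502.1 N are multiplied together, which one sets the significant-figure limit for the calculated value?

0.28 s

0.28 s → 2 s.f.; 0.0179123 mol → 6 s.f.; 1502.1 N → 5 s.f.
The fewest is 2 significant figures, from 0.28 s.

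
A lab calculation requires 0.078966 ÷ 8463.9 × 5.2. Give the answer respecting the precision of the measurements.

0.078966 ÷ 8463.9 × 5.2 = 0.0000485146563641…
Multiplication/division keeps the fewest significant figures: 0.078966 → 5 s.f., 8463.9 → 5 s.f., 5.2 → 2 s.f.; limit is 2.
Rounded to 2 significant figures: 4.9 × 10⁻⁵.

4.9 × 10⁻⁵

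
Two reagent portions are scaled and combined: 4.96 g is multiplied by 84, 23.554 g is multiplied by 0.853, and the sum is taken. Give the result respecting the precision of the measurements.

4.4 × 10^2 g

4.96 × 84 = 416.64 → 4.2 × 10^2 g (2 s.f., last digit at the 10^1 place).
23.554 × 0.853 = 20.091562 → 20.1 g (3 s.f., last digit at the 10^-1 place).
Sum: 436.731562 g; keep the coarser place, 10^1.
Result: 4.4 × 10^2 g.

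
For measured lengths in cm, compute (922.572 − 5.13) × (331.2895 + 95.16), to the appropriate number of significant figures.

3.9124 × 10^5 cm²

922.572 − 5.13 = 917.442, limited to 2 d.p. → 5 s.f.; 331.2895 + 95.16 = 426.4495, limited to 2 d.p. → 5 s.f.
Carrying full precision, 917.442 × 426.4495 = 391242.682179; keep min(5, 5) = 5 s.f.
Rounded to 5 significant figures: 3.9124 × 10^5 cm².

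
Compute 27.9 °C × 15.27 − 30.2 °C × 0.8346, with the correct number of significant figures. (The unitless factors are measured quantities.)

27.9 × 15.27 = 426.033 → 426 °C (3 s.f., last digit at the 10^0 place).
30.2 × 0.8346 = 25.20492 → 25.2 °C (3 s.f., last digit at the 10^-1 place).
Difference: 400.82808 °C; keep the coarser place, 10^0.
Result: 401 °C.

401 °C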